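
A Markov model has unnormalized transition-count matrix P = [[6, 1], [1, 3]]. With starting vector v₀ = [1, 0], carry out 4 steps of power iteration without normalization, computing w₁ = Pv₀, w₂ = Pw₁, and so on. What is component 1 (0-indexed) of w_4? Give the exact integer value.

w1 = Pv₀ = (6·1 + 1·0; 1·1 + 3·0) = (6, 1)
w2 = Pw1 = (6·6 + 1·1; 1·6 + 3·1) = (37, 9)
w3 = Pw2 = (231, 64)
w4 = Pw3 = (1450, 423)
The requested component of w4 is 423.

423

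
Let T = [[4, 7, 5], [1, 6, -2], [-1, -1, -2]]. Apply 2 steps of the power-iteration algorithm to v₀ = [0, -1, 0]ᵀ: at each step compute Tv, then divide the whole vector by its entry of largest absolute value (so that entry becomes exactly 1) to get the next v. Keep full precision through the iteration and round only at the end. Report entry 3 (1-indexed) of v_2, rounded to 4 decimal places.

Tv0 = (-7.00000, -6.00000, 1.00000); divide by -7.00000 → v1 = (1.00000, 0.85714, -0.14286)
Tv1 = (9.28571, 6.42857, -1.57143); divide by 9.28571 → v2 = (1.00000, 0.69231, -0.16923)
Requested entry of v2: 11/-65 = -0.1692

-0.1692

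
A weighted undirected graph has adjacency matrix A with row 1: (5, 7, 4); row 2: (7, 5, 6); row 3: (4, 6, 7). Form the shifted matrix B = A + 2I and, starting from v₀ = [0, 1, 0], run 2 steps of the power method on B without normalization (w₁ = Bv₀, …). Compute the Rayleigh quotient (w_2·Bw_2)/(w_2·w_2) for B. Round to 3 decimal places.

B = A + 2I has rows (7, 7, 4); (7, 7, 6); (4, 6, 9)
w1 = Bv₀ = (7·0 + 7·1 + 4·0; 7·0 + 7·1 + 6·0; 4·0 + 6·1 + 9·0) = (7, 7, 6)
w2 = Bw1 = (7·7 + 7·7 + 4·6; 7·7 + 7·7 + 6·6; 4·7 + 6·7 + 9·6) = (122, 134, 124)
Bw2 = (2288, 2536, 2408)
w2·Bw2 = 917552; w2·w2 = 48216; μ ≈ 917552/48216 = 19.030

19.030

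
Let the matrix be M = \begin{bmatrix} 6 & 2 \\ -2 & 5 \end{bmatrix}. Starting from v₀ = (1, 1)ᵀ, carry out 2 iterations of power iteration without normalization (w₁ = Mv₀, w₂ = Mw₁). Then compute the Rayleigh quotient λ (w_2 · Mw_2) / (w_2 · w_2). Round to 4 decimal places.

λ ≈ 5.9997

w1 = Mv₀ = (6·1 + 2·1; (-2)·1 + 5·1) = (8, 3)
w2 = Mw1 = (6·8 + 2·3; (-2)·8 + 5·3) = (54, -1)
Mw2 = (322, -113)
w2·Mw2 = 54·322 + (-1)·(-113) = 17501; w2·w2 = 54·54 + (-1)·(-1) = 2917
λ ≈ 17501/2917 = 5.9997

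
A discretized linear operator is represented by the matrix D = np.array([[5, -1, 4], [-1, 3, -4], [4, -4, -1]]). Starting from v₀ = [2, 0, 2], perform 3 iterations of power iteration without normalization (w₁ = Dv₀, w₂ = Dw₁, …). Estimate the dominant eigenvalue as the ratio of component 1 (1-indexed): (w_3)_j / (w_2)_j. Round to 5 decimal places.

λ ≈ 9.00000

w1 = Dv₀ = (5·2 + (-1)·0 + 4·2; (-1)·2 + 3·0 + (-4)·2; 4·2 + (-4)·0 + (-1)·2) = (18, -10, 6)
w2 = Dw1 = (5·18 + (-1)·(-10) + 4·6; (-1)·18 + 3·(-10) + (-4)·6; 4·18 + (-4)·(-10) + (-1)·6) = (124, -72, 106)
w3 = Dw2 = (1116, -764, 678)
Ratio at component: 1116 / 124 = 9.00000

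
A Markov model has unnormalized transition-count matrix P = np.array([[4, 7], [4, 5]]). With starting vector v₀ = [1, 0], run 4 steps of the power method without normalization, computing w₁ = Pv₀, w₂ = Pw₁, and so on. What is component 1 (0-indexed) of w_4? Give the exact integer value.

3492

w1 = Pv₀ = (4·1 + 7·0; 4·1 + 5·0) = (4, 4)
w2 = Pw1 = (4·4 + 7·4; 4·4 + 5·4) = (44, 36)
w3 = Pw2 = (428, 356)
w4 = Pw3 = (4204, 3492)
The requested component of w4 is 3492.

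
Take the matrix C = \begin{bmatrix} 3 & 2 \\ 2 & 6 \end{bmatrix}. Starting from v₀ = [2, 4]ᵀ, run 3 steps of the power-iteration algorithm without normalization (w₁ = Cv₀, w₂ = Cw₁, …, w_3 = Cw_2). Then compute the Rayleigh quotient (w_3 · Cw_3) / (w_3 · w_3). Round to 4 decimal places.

w1 = Cv₀ = (14, 28)
w2 = Cw1 = (98, 196)
w3 = Cw2 = (686, 1372)
Cw3 = (4802, 9604)
w3·Cw3 = 686·4802 + 1372·9604 = 16470860; w3·w3 = 686·686 + 1372·1372 = 2352980
λ ≈ 16470860/2352980 = 7.0000

λ ≈ 7.0000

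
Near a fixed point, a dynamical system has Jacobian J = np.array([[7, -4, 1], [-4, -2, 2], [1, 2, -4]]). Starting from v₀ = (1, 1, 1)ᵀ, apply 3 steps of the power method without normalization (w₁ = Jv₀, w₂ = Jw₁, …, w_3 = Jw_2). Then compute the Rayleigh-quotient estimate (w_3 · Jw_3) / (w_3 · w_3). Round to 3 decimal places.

w1 = Jv₀ = (7·1 + (-4)·1 + 1·1; (-4)·1 + (-2)·1 + 2·1; 1·1 + 2·1 + (-4)·1) = (4, -4, -1)
w2 = Jw1 = (7·4 + (-4)·(-4) + 1·(-1); (-4)·4 + (-2)·(-4) + 2·(-1); 1·4 + 2·(-4) + (-4)·(-1)) = (43, -10, 0)
w3 = Jw2 = (341, -152, 23)
Jw3 = (3018, -1014, -55)
w3·Jw3 = 341·3018 + (-152)·(-1014) + 23·(-55) = 1182001; w3·w3 = 341·341 + (-152)·(-152) + 23·23 = 139914
λ ≈ 1182001/139914 = 8.448

λ ≈ 8.448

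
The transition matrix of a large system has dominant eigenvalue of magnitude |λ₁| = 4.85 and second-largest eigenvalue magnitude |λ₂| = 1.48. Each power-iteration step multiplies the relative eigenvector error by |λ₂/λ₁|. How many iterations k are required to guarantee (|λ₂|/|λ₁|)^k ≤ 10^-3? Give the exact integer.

|λ₂/λ₁| = 1.48/4.85 = 0.30515
Need k ≥ ln(10^-3) / ln(0.30515) = -6.9078 / -1.1869 ≈ 5.820
Smallest integer k satisfying the bound: 6

6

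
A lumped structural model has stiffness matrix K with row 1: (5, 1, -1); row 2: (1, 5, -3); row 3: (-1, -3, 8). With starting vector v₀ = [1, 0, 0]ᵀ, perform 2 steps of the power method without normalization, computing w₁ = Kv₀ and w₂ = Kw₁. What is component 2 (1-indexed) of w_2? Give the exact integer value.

w1 = Kv₀ = (5·1 + 1·0 + (-1)·0; 1·1 + 5·0 + (-3)·0; (-1)·1 + (-3)·0 + 8·0) = (5, 1, -1)
w2 = Kw1 = (5·5 + 1·1 + (-1)·(-1); 1·5 + 5·1 + (-3)·(-1); (-1)·5 + (-3)·1 + 8·(-1)) = (27, 13, -16)
The requested component of w2 is 13.

13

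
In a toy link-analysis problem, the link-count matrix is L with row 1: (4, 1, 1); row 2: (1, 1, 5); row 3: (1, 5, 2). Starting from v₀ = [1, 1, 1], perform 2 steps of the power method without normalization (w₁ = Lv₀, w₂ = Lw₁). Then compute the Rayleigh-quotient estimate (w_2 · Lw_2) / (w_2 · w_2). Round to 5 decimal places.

w1 = Lv₀ = (6, 7, 8)
w2 = Lw1 = (39, 53, 57)
Lw2 = (266, 377, 418)
w2·Lw2 = 39·266 + 53·377 + 57·418 = 54181; w2·w2 = 39·39 + 53·53 + 57·57 = 7579
λ ≈ 54181/7579 = 7.14883

λ ≈ 7.14883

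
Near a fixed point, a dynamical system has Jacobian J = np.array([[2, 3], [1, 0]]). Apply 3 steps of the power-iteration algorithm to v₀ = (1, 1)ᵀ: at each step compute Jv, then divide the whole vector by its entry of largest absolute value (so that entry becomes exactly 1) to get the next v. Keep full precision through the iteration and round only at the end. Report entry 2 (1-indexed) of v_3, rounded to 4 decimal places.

Jv0 = (5.00000, 1.00000); divide by 5.00000 → v1 = (1.00000, 0.20000)
Jv1 = (2.60000, 1.00000); divide by 2.60000 → v2 = (1.00000, 0.38462)
Jv2 = (3.15385, 1.00000); divide by 3.15385 → v3 = (1.00000, 0.31707)
Requested entry of v3: 13/41 = 0.3171

0.3171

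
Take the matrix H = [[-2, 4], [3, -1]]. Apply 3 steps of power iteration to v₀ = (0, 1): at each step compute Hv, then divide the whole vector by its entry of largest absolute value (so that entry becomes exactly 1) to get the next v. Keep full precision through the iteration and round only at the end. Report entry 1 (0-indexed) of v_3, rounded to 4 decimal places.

Hv0 = (4.00000, -1.00000); divide by 4.00000 → v1 = (1.00000, -0.25000)
Hv1 = (-3.00000, 3.25000); divide by 3.25000 → v2 = (-0.92308, 1.00000)
Hv2 = (5.84615, -3.76923); divide by 5.84615 → v3 = (1.00000, -0.64474)
Requested entry of v3: -49/76 = -0.6447

-0.6447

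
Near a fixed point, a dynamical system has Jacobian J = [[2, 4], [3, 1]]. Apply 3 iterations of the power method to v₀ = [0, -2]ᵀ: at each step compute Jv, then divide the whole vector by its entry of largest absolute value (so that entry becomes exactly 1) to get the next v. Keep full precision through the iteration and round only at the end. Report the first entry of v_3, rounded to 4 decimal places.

Jv0 = (-8.00000, -2.00000); divide by -8.00000 → v1 = (1.00000, 0.25000)
Jv1 = (3.00000, 3.25000); divide by 3.25000 → v2 = (0.92308, 1.00000)
Jv2 = (5.84615, 3.76923); divide by 5.84615 → v3 = (1.00000, 0.64474)
Requested entry of v3: -152/-152 = 1.0000

1.0000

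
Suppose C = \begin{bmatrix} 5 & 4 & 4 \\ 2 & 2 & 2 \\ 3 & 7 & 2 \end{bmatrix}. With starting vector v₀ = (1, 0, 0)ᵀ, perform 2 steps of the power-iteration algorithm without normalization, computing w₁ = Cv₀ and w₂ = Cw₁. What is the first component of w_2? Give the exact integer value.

w1 = Cv₀ = (5, 2, 3)
w2 = Cw1 = (45, 20, 35)
The requested component of w2 is 45.

45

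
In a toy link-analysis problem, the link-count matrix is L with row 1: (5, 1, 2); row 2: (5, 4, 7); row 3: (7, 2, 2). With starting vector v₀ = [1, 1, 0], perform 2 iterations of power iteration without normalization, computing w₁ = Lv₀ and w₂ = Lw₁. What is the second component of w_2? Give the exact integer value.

w1 = Lv₀ = (5·1 + 1·1 + 2·0; 5·1 + 4·1 + 7·0; 7·1 + 2·1 + 2·0) = (6, 9, 9)
w2 = Lw1 = (5·6 + 1·9 + 2·9; 5·6 + 4·9 + 7·9; 7·6 + 2·9 + 2·9) = (57, 129, 78)
The requested component of w2 is 129.

129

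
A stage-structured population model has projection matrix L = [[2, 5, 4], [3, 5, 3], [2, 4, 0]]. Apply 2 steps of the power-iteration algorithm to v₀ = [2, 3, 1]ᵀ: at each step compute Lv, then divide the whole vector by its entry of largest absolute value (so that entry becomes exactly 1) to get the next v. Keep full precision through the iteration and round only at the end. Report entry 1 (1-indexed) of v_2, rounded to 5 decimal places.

0.97046

Lv0 = (23.000000, 24.000000, 16.000000); divide by 24.000000 → v1 = (0.958333, 1.000000, 0.666667)
Lv1 = (9.583333, 9.875000, 5.916667); divide by 9.875000 → v2 = (0.970464, 1.000000, 0.599156)
Requested entry of v2: 230/237 = 0.97046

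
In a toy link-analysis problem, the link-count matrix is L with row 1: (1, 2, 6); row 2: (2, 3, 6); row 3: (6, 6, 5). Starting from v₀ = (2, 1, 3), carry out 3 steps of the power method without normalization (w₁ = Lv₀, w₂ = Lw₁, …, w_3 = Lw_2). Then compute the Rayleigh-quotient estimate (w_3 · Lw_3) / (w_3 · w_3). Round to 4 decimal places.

w1 = Lv₀ = (1·2 + 2·1 + 6·3; 2·2 + 3·1 + 6·3; 6·2 + 6·1 + 5·3) = (22, 25, 33)
w2 = Lw1 = (1·22 + 2·25 + 6·33; 2·22 + 3·25 + 6·33; 6·22 + 6·25 + 5·33) = (270, 317, 447)
w3 = Lw2 = (3586, 4173, 5757)
Lw3 = (46474, 54233, 75339)
w3·Lw3 = 3586·46474 + 4173·54233 + 5757·75339 = 826696696; w3·w3 = 3586·3586 + 4173·4173 + 5757·5757 = 63416374
λ ≈ 826696696/63416374 = 13.0360

13.0360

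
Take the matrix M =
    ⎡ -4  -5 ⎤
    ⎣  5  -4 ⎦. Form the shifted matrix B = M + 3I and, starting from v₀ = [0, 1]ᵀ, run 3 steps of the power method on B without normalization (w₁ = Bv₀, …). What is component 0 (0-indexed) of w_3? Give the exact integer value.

110

B = M + 3I has rows (-1, -5); (5, -1)
w1 = Bv₀ = (-5, -1)
w2 = Bw1 = (10, -24)
w3 = Bw2 = (110, 74)
Requested component of w3: 110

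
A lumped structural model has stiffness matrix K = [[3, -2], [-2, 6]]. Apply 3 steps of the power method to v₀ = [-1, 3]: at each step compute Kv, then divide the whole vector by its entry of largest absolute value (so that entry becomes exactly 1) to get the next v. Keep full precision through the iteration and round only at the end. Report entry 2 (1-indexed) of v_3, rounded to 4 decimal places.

1.0000

Kv0 = (-9.00000, 20.00000); divide by 20.00000 → v1 = (-0.45000, 1.00000)
Kv1 = (-3.35000, 6.90000); divide by 6.90000 → v2 = (-0.48551, 1.00000)
Kv2 = (-3.45652, 6.97101); divide by 6.97101 → v3 = (-0.49584, 1.00000)
Requested entry of v3: 962/962 = 1.0000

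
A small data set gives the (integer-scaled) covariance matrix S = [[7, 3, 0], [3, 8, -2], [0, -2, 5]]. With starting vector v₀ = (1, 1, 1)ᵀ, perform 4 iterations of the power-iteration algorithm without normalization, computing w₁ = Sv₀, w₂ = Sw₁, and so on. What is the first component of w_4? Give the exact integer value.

w1 = Sv₀ = (7·1 + 3·1 + 0·1; 3·1 + 8·1 + (-2)·1; 0·1 + (-2)·1 + 5·1) = (10, 9, 3)
w2 = Sw1 = (7·10 + 3·9 + 0·3; 3·10 + 8·9 + (-2)·3; 0·10 + (-2)·9 + 5·3) = (97, 96, -3)
w3 = Sw2 = (967, 1065, -207)
w4 = Sw3 = (9964, 11835, -3165)
The requested component of w4 is 9964.

9964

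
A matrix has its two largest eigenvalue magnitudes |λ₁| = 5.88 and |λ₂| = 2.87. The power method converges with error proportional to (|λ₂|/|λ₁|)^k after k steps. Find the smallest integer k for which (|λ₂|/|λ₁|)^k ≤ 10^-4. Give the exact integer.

|λ₂/λ₁| = 2.87/5.88 = 0.48810
Need k ≥ ln(10^-4) / ln(0.48810) = -9.2103 / -0.7172 ≈ 12.841
Smallest integer k satisfying the bound: 13

13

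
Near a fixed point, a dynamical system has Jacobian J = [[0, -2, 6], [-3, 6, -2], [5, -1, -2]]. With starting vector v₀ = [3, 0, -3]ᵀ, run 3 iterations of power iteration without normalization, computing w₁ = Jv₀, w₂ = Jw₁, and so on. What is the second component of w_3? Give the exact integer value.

-174

w1 = Jv₀ = (0·3 + (-2)·0 + 6·(-3); (-3)·3 + 6·0 + (-2)·(-3); 5·3 + (-1)·0 + (-2)·(-3)) = (-18, -3, 21)
w2 = Jw1 = (0·(-18) + (-2)·(-3) + 6·21; (-3)·(-18) + 6·(-3) + (-2)·21; 5·(-18) + (-1)·(-3) + (-2)·21) = (132, -6, -129)
w3 = Jw2 = (-762, -174, 924)
The requested component of w3 is -174.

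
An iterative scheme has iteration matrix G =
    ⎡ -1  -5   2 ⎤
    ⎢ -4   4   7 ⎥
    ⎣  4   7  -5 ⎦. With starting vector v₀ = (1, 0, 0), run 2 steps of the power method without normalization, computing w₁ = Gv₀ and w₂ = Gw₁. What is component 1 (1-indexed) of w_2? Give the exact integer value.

29

w1 = Gv₀ = ((-1)·1 + (-5)·0 + 2·0; (-4)·1 + 4·0 + 7·0; 4·1 + 7·0 + (-5)·0) = (-1, -4, 4)
w2 = Gw1 = ((-1)·(-1) + (-5)·(-4) + 2·4; (-4)·(-1) + 4·(-4) + 7·4; 4·(-1) + 7·(-4) + (-5)·4) = (29, 16, -52)
The requested component of w2 is 29.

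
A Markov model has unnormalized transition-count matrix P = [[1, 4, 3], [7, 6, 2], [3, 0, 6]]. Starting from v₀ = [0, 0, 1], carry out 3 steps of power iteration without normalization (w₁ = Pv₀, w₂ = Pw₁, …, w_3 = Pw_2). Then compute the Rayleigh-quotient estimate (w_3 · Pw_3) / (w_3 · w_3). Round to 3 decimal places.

10.758

w1 = Pv₀ = (3, 2, 6)
w2 = Pw1 = (29, 45, 45)
w3 = Pw2 = (344, 563, 357)
Pw3 = (3667, 6500, 3174)
w3·Pw3 = 344·3667 + 563·6500 + 357·3174 = 6054066; w3·w3 = 344·344 + 563·563 + 357·357 = 562754
λ ≈ 6054066/562754 = 10.758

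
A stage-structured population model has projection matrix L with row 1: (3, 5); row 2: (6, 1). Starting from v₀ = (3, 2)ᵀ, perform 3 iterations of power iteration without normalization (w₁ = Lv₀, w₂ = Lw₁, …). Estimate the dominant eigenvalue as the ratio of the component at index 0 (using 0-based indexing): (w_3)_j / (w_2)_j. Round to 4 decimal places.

w1 = Lv₀ = (3·3 + 5·2; 6·3 + 1·2) = (19, 20)
w2 = Lw1 = (3·19 + 5·20; 6·19 + 1·20) = (157, 134)
w3 = Lw2 = (1141, 1076)
Ratio at component: 1141 / 157 = 7.2675

λ ≈ 7.2675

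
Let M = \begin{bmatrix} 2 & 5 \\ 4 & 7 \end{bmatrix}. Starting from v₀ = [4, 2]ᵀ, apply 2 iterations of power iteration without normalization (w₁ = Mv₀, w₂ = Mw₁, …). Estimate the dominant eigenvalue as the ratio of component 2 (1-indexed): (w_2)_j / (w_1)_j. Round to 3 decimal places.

9.400

w1 = Mv₀ = (2·4 + 5·2; 4·4 + 7·2) = (18, 30)
w2 = Mw1 = (2·18 + 5·30; 4·18 + 7·30) = (186, 282)
Ratio at component: 282 / 30 = 9.400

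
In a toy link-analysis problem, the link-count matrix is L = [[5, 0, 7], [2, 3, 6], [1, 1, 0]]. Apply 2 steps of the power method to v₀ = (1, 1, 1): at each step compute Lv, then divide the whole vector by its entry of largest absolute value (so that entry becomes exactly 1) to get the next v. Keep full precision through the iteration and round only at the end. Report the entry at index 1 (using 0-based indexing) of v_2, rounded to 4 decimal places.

Lv0 = (12.00000, 11.00000, 2.00000); divide by 12.00000 → v1 = (1.00000, 0.91667, 0.16667)
Lv1 = (6.16667, 5.75000, 1.91667); divide by 6.16667 → v2 = (1.00000, 0.93243, 0.31081)
Requested entry of v2: 69/74 = 0.9324

0.9324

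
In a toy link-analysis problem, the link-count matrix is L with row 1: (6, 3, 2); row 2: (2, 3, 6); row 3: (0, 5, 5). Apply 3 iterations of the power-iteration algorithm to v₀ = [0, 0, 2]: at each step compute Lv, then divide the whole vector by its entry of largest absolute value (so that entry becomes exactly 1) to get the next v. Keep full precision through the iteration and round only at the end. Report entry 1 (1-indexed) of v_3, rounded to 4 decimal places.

Lv0 = (4.00000, 12.00000, 10.00000); divide by 12.00000 → v1 = (0.33333, 1.00000, 0.83333)
Lv1 = (6.66667, 8.66667, 9.16667); divide by 9.16667 → v2 = (0.72727, 0.94545, 1.00000)
Lv2 = (9.20000, 10.29091, 9.72727); divide by 10.29091 → v3 = (0.89399, 1.00000, 0.94523)
Requested entry of v3: 1012/1132 = 0.8940

0.8940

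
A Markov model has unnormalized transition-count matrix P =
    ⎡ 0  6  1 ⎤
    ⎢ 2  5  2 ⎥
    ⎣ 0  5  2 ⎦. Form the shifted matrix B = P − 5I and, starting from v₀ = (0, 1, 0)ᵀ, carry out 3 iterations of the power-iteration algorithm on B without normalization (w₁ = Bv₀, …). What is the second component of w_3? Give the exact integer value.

B = P − 5I has rows (-5, 6, 1); (2, 0, 2); (0, 5, -3)
w1 = Bv₀ = (6, 0, 5)
w2 = Bw1 = (-25, 22, -15)
w3 = Bw2 = (242, -80, 155)
Requested component of w3: -80

-80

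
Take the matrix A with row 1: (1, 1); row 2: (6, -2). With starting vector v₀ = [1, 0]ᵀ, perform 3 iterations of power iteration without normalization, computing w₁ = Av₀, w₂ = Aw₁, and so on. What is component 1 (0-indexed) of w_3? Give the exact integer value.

w1 = Av₀ = (1·1 + 1·0; 6·1 + (-2)·0) = (1, 6)
w2 = Aw1 = (1·1 + 1·6; 6·1 + (-2)·6) = (7, -6)
w3 = Aw2 = (1, 54)
The requested component of w3 is 54.

54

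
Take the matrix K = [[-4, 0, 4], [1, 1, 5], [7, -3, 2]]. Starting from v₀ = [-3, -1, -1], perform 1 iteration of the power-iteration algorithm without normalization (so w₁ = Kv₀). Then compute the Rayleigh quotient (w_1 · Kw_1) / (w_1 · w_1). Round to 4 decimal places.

w1 = Kv₀ = ((-4)·(-3) + 0·(-1) + 4·(-1); 1·(-3) + 1·(-1) + 5·(-1); 7·(-3) + (-3)·(-1) + 2·(-1)) = (8, -9, -20)
Kw1 = (-112, -101, 43)
w1·Kw1 = 8·(-112) + (-9)·(-101) + (-20)·43 = -847; w1·w1 = 8·8 + (-9)·(-9) + (-20)·(-20) = 545
λ ≈ -847/545 = -1.5541

λ ≈ -1.5541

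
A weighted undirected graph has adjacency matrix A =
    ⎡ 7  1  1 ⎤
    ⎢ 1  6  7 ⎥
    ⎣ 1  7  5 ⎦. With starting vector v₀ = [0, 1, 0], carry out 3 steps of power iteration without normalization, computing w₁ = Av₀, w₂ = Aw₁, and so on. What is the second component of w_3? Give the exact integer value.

w1 = Av₀ = (1, 6, 7)
w2 = Aw1 = (20, 86, 78)
w3 = Aw2 = (304, 1082, 1012)
The requested component of w3 is 1082.

1082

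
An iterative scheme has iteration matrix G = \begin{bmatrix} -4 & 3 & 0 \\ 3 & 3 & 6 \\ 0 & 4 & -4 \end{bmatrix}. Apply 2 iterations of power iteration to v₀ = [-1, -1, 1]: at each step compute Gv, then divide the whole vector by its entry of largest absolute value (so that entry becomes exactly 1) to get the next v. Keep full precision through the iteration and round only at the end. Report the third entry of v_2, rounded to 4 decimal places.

-0.7111

Gv0 = (1.00000, 0.00000, -8.00000); divide by -8.00000 → v1 = (-0.12500, 0.00000, 1.00000)
Gv1 = (0.50000, 5.62500, -4.00000); divide by 5.62500 → v2 = (0.08889, 1.00000, -0.71111)
Requested entry of v2: 32/-45 = -0.7111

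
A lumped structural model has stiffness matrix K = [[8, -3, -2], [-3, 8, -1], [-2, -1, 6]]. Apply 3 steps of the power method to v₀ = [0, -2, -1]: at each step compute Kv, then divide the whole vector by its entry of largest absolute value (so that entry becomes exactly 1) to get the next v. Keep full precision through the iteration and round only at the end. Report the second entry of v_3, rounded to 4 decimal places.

1.0000

Kv0 = (8.00000, -15.00000, -4.00000); divide by -15.00000 → v1 = (-0.53333, 1.00000, 0.26667)
Kv1 = (-7.80000, 9.33333, 1.66667); divide by 9.33333 → v2 = (-0.83571, 1.00000, 0.17857)
Kv2 = (-10.04286, 10.32857, 1.74286); divide by 10.32857 → v3 = (-0.97234, 1.00000, 0.16874)
Requested entry of v3: -1446/-1446 = 1.0000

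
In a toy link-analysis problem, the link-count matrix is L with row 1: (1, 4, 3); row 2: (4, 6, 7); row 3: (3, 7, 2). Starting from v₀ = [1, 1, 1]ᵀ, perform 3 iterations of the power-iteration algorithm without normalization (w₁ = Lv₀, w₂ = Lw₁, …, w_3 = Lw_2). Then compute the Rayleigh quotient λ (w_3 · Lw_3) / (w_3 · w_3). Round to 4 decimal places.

w1 = Lv₀ = (1·1 + 4·1 + 3·1; 4·1 + 6·1 + 7·1; 3·1 + 7·1 + 2·1) = (8, 17, 12)
w2 = Lw1 = (1·8 + 4·17 + 3·12; 4·8 + 6·17 + 7·12; 3·8 + 7·17 + 2·12) = (112, 218, 167)
w3 = Lw2 = (1485, 2925, 2196)
Lw3 = (19773, 38862, 29322)
w3·Lw3 = 1485·19773 + 2925·38862 + 2196·29322 = 207425367; w3·w3 = 1485·1485 + 2925·2925 + 2196·2196 = 15583266
λ ≈ 207425367/15583266 = 13.3108

13.3108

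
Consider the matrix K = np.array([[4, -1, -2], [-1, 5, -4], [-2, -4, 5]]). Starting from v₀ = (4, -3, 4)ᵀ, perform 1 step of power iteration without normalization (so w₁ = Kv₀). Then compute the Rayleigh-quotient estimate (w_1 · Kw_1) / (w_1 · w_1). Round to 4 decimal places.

w1 = Kv₀ = (11, -35, 24)
Kw1 = (31, -282, 238)
w1·Kw1 = 11·31 + (-35)·(-282) + 24·238 = 15923; w1·w1 = 11·11 + (-35)·(-35) + 24·24 = 1922
λ ≈ 15923/1922 = 8.2846

8.2846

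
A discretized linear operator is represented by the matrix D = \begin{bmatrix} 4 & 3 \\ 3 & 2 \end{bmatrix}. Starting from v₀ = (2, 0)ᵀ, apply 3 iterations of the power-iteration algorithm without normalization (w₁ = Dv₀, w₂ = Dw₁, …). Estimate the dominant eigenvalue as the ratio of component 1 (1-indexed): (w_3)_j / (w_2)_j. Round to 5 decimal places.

6.16000

w1 = Dv₀ = (8, 6)
w2 = Dw1 = (50, 36)
w3 = Dw2 = (308, 222)
Ratio at component: 308 / 50 = 6.16000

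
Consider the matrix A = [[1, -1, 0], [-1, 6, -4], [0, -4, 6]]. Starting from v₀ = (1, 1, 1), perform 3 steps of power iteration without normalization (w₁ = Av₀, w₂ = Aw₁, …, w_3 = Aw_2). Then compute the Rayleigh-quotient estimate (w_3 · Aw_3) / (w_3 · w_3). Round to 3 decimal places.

λ ≈ 9.880

w1 = Av₀ = (1·1 + (-1)·1 + 0·1; (-1)·1 + 6·1 + (-4)·1; 0·1 + (-4)·1 + 6·1) = (0, 1, 2)
w2 = Aw1 = (1·0 + (-1)·1 + 0·2; (-1)·0 + 6·1 + (-4)·2; 0·0 + (-4)·1 + 6·2) = (-1, -2, 8)
w3 = Aw2 = (1, -43, 56)
Aw3 = (44, -483, 508)
w3·Aw3 = 1·44 + (-43)·(-483) + 56·508 = 49261; w3·w3 = 1·1 + (-43)·(-43) + 56·56 = 4986
λ ≈ 49261/4986 = 9.880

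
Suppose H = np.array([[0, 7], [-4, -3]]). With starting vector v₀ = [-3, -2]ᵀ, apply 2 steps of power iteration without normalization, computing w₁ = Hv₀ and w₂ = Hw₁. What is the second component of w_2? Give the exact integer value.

2

w1 = Hv₀ = (-14, 18)
w2 = Hw1 = (126, 2)
The requested component of w2 is 2.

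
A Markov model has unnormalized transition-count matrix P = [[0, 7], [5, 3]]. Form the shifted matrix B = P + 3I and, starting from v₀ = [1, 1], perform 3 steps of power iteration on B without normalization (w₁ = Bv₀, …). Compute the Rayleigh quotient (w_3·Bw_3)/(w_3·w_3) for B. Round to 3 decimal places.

B = P + 3I has rows (3, 7); (5, 6)
w1 = Bv₀ = (3·1 + 7·1; 5·1 + 6·1) = (10, 11)
w2 = Bw1 = (3·10 + 7·11; 5·10 + 6·11) = (107, 116)
w3 = Bw2 = (1133, 1231)
Bw3 = (12016, 13051)
w3·Bw3 = 29679909; w3·w3 = 2799050; μ ≈ 29679909/2799050 = 10.604

10.604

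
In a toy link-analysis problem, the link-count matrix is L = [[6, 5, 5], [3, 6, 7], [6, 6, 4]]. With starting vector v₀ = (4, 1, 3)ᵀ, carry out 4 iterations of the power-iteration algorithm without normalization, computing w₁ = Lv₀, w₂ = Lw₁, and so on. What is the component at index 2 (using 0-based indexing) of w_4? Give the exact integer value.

170190

w1 = Lv₀ = (44, 39, 42)
w2 = Lw1 = (669, 660, 666)
w3 = Lw2 = (10644, 10629, 10638)
w4 = Lw3 = (170199, 170172, 170190)
The requested component of w4 is 170190.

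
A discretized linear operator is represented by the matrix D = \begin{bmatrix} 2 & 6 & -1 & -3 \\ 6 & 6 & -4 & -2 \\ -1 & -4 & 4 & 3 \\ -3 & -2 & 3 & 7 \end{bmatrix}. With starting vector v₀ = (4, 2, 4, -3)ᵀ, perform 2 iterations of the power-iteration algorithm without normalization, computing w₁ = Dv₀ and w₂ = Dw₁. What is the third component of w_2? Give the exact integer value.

w1 = Dv₀ = (2·4 + 6·2 + (-1)·4 + (-3)·(-3); 6·4 + 6·2 + (-4)·4 + (-2)·(-3); (-1)·4 + (-4)·2 + 4·4 + 3·(-3); (-3)·4 + (-2)·2 + 3·4 + 7·(-3)) = (25, 26, -5, -25)
w2 = Dw1 = (2·25 + 6·26 + (-1)·(-5) + (-3)·(-25); 6·25 + 6·26 + (-4)·(-5) + (-2)·(-25); (-1)·25 + (-4)·26 + 4·(-5) + 3·(-25); (-3)·25 + (-2)·26 + 3·(-5) + 7·(-25)) = (286, 376, -224, -317)
The requested component of w2 is -224.

-224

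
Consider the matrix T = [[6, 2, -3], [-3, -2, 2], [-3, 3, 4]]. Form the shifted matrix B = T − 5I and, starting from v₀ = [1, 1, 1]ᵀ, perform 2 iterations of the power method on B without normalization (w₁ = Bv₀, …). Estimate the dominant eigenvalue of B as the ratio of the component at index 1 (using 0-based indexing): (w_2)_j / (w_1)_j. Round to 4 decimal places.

B = T − 5I has rows (1, 2, -3); (-3, -7, 2); (-3, 3, -1)
w1 = Bv₀ = (1·1 + 2·1 + (-3)·1; (-3)·1 + (-7)·1 + 2·1; (-3)·1 + 3·1 + (-1)·1) = (0, -8, -1)
w2 = Bw1 = (1·0 + 2·(-8) + (-3)·(-1); (-3)·0 + (-7)·(-8) + 2·(-1); (-3)·0 + 3·(-8) + (-1)·(-1)) = (-13, 54, -23)
Ratio: 54/-8 = -6.7500

-6.7500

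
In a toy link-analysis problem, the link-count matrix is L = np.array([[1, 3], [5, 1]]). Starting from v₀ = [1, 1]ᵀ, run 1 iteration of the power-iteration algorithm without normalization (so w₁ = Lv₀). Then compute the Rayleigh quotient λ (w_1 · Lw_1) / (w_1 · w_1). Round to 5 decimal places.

λ ≈ 4.69231

w1 = Lv₀ = (1·1 + 3·1; 5·1 + 1·1) = (4, 6)
Lw1 = (22, 26)
w1·Lw1 = 4·22 + 6·26 = 244; w1·w1 = 4·4 + 6·6 = 52
λ ≈ 244/52 = 4.69231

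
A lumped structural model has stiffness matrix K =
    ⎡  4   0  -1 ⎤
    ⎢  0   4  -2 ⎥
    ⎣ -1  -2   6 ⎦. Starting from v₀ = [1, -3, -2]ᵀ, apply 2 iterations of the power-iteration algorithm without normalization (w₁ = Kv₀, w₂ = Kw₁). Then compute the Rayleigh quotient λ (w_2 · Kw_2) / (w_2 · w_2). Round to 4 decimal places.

w1 = Kv₀ = (4·1 + 0·(-3) + (-1)·(-2); 0·1 + 4·(-3) + (-2)·(-2); (-1)·1 + (-2)·(-3) + 6·(-2)) = (6, -8, -7)
w2 = Kw1 = (4·6 + 0·(-8) + (-1)·(-7); 0·6 + 4·(-8) + (-2)·(-7); (-1)·6 + (-2)·(-8) + 6·(-7)) = (31, -18, -32)
Kw2 = (156, -8, -187)
w2·Kw2 = 31·156 + (-18)·(-8) + (-32)·(-187) = 10964; w2·w2 = 31·31 + (-18)·(-18) + (-32)·(-32) = 2309
λ ≈ 10964/2309 = 4.7484

λ ≈ 4.7484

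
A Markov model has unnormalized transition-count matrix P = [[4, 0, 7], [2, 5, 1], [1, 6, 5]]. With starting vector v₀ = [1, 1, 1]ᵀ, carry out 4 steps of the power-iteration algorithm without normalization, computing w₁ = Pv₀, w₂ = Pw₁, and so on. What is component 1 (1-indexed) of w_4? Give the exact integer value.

w1 = Pv₀ = (11, 8, 12)
w2 = Pw1 = (128, 74, 119)
w3 = Pw2 = (1345, 745, 1167)
w4 = Pw3 = (13549, 7582, 11650)
The requested component of w4 is 13549.

13549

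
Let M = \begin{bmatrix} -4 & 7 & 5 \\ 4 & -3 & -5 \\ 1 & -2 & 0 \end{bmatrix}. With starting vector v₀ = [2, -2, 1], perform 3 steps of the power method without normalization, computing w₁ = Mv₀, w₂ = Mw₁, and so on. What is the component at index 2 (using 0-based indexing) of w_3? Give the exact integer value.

w1 = Mv₀ = (-17, 9, 6)
w2 = Mw1 = (161, -125, -35)
w3 = Mw2 = (-1694, 1194, 411)
The requested component of w3 is 411.

411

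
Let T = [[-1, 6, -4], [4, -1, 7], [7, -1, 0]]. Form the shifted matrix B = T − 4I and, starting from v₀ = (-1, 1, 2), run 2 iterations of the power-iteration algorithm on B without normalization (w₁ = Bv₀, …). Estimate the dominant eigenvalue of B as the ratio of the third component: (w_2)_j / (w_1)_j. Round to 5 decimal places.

μ ≈ -5.00000

B = T − 4I has rows (-5, 6, -4); (4, -5, 7); (7, -1, -4)
w1 = Bv₀ = ((-5)·(-1) + 6·1 + (-4)·2; 4·(-1) + (-5)·1 + 7·2; 7·(-1) + (-1)·1 + (-4)·2) = (3, 5, -16)
w2 = Bw1 = ((-5)·3 + 6·5 + (-4)·(-16); 4·3 + (-5)·5 + 7·(-16); 7·3 + (-1)·5 + (-4)·(-16)) = (79, -125, 80)
Ratio: 80/-16 = -5.00000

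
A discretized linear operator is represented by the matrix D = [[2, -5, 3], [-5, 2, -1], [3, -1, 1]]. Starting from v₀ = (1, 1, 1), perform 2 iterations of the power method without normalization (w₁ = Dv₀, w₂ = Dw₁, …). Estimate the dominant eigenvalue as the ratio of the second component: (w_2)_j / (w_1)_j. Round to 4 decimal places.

w1 = Dv₀ = (2·1 + (-5)·1 + 3·1; (-5)·1 + 2·1 + (-1)·1; 3·1 + (-1)·1 + 1·1) = (0, -4, 3)
w2 = Dw1 = (2·0 + (-5)·(-4) + 3·3; (-5)·0 + 2·(-4) + (-1)·3; 3·0 + (-1)·(-4) + 1·3) = (29, -11, 7)
Ratio at component: -11 / -4 = 2.7500

2.7500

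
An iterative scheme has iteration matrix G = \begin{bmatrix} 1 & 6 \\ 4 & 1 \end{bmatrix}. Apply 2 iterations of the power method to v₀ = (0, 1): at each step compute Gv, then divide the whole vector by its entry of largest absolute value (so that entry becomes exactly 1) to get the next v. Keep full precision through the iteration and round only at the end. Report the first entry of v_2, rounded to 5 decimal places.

Gv0 = (6.000000, 1.000000); divide by 6.000000 → v1 = (1.000000, 0.166667)
Gv1 = (2.000000, 4.166667); divide by 4.166667 → v2 = (0.480000, 1.000000)
Requested entry of v2: 12/25 = 0.48000

0.48000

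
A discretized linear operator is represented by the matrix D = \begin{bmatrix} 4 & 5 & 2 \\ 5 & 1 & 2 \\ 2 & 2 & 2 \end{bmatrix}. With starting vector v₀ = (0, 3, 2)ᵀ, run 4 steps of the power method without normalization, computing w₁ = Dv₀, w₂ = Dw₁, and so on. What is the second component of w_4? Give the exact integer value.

w1 = Dv₀ = (4·0 + 5·3 + 2·2; 5·0 + 1·3 + 2·2; 2·0 + 2·3 + 2·2) = (19, 7, 10)
w2 = Dw1 = (4·19 + 5·7 + 2·10; 5·19 + 1·7 + 2·10; 2·19 + 2·7 + 2·10) = (131, 122, 72)
w3 = Dw2 = (1278, 921, 650)
w4 = Dw3 = (11017, 8611, 5698)
The requested component of w4 is 8611.

8611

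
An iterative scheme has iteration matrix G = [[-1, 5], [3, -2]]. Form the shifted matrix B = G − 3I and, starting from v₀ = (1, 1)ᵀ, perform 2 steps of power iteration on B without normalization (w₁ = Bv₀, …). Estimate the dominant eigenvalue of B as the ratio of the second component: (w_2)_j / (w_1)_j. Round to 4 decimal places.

-6.5000

B = G − 3I has rows (-4, 5); (3, -5)
w1 = Bv₀ = (1, -2)
w2 = Bw1 = (-14, 13)
Ratio: 13/-2 = -6.5000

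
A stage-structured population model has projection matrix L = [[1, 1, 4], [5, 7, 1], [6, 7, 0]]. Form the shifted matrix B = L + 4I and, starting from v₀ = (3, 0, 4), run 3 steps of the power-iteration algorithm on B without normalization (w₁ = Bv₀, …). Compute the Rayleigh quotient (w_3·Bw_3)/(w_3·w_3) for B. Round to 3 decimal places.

μ ≈ 14.517

B = L + 4I has rows (5, 1, 4); (5, 11, 1); (6, 7, 4)
w1 = Bv₀ = (5·3 + 1·0 + 4·4; 5·3 + 11·0 + 1·4; 6·3 + 7·0 + 4·4) = (31, 19, 34)
w2 = Bw1 = (5·31 + 1·19 + 4·34; 5·31 + 11·19 + 1·34; 6·31 + 7·19 + 4·34) = (310, 398, 455)
w3 = Bw2 = (3768, 6383, 6466)
Bw3 = (51087, 95519, 93153)
w3·Bw3 = 1404520891; w3·w3 = 96749669; μ ≈ 1404520891/96749669 = 14.517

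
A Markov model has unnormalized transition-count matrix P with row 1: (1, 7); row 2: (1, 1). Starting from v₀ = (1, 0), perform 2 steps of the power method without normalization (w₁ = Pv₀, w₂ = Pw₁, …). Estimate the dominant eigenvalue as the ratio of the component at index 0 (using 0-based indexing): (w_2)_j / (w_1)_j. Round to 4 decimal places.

λ ≈ 8.0000

w1 = Pv₀ = (1, 1)
w2 = Pw1 = (8, 2)
Ratio at component: 8 / 1 = 8.0000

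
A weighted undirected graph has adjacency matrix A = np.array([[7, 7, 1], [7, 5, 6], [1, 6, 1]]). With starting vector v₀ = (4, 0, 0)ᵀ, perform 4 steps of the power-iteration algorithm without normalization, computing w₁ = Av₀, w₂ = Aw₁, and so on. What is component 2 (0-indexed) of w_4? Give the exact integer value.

42880

w1 = Av₀ = (7·4 + 7·0 + 1·0; 7·4 + 5·0 + 6·0; 1·4 + 6·0 + 1·0) = (28, 28, 4)
w2 = Aw1 = (7·28 + 7·28 + 1·4; 7·28 + 5·28 + 6·4; 1·28 + 6·28 + 1·4) = (396, 360, 200)
w3 = Aw2 = (5492, 5772, 2756)
w4 = Aw3 = (81604, 83840, 42880)
The requested component of w4 is 42880.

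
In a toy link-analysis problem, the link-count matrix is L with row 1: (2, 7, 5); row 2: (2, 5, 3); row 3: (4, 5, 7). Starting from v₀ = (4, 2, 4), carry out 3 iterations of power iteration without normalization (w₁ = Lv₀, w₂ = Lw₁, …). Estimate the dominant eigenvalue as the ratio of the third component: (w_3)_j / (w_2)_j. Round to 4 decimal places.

13.0862

w1 = Lv₀ = (42, 30, 54)
w2 = Lw1 = (564, 396, 696)
w3 = Lw2 = (7380, 5196, 9108)
Ratio at component: 9108 / 696 = 13.0862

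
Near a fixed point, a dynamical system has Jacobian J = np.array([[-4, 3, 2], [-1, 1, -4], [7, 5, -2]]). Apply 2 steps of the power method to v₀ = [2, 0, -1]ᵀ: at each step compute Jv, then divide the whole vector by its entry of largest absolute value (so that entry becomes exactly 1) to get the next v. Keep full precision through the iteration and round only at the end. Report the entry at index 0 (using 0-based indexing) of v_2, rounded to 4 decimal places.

Jv0 = (-10.00000, 2.00000, 16.00000); divide by 16.00000 → v1 = (-0.62500, 0.12500, 1.00000)
Jv1 = (4.87500, -3.25000, -5.75000); divide by -5.75000 → v2 = (-0.84783, 0.56522, 1.00000)
Requested entry of v2: 78/-92 = -0.8478

-0.8478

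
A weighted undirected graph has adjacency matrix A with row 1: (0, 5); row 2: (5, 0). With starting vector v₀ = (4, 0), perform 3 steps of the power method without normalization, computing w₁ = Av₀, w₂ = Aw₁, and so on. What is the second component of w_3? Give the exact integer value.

500

w1 = Av₀ = (0, 20)
w2 = Aw1 = (100, 0)
w3 = Aw2 = (0, 500)
The requested component of w3 is 500.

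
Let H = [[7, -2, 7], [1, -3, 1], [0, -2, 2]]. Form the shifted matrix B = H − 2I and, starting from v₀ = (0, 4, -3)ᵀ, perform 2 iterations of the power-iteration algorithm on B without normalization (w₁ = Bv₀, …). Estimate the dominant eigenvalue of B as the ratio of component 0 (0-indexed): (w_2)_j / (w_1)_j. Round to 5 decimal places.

μ ≈ 5.34483

B = H − 2I has rows (5, -2, 7); (1, -5, 1); (0, -2, 0)
w1 = Bv₀ = (-29, -23, -8)
w2 = Bw1 = (-155, 78, 46)
Ratio: -155/-29 = 5.34483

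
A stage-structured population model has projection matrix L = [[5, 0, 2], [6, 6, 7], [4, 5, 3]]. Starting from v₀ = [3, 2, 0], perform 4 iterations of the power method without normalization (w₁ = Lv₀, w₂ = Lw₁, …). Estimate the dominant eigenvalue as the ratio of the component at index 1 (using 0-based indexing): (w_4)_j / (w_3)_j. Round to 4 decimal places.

11.9441

w1 = Lv₀ = (5·3 + 0·2 + 2·0; 6·3 + 6·2 + 7·0; 4·3 + 5·2 + 3·0) = (15, 30, 22)
w2 = Lw1 = (5·15 + 0·30 + 2·22; 6·15 + 6·30 + 7·22; 4·15 + 5·30 + 3·22) = (119, 424, 276)
w3 = Lw2 = (1147, 5190, 3424)
w4 = Lw3 = (12583, 61990, 40810)
Ratio at component: 61990 / 5190 = 11.9441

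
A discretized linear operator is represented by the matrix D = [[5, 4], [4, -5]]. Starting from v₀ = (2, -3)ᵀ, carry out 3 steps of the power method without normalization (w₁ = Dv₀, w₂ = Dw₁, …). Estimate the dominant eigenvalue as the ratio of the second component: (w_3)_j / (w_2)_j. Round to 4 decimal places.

λ ≈ -7.6667

w1 = Dv₀ = (-2, 23)
w2 = Dw1 = (82, -123)
w3 = Dw2 = (-82, 943)
Ratio at component: 943 / -123 = -7.6667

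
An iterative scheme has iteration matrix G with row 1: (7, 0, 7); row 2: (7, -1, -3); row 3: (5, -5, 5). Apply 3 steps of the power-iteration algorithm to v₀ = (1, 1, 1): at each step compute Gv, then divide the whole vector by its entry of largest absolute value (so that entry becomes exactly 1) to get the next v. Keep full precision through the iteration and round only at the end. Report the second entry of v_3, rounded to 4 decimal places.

0.4098

Gv0 = (14.00000, 3.00000, 5.00000); divide by 14.00000 → v1 = (1.00000, 0.21429, 0.35714)
Gv1 = (9.50000, 5.71429, 5.71429); divide by 9.50000 → v2 = (1.00000, 0.60150, 0.60150)
Gv2 = (11.21053, 4.59398, 5.00000); divide by 11.21053 → v3 = (1.00000, 0.40979, 0.44601)
Requested entry of v3: 611/1491 = 0.4098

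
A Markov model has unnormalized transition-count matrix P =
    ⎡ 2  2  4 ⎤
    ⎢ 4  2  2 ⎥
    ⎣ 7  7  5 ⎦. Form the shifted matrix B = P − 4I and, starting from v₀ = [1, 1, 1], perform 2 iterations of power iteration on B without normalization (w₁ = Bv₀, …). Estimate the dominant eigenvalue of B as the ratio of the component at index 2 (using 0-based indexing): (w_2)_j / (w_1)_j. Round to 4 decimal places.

B = P − 4I has rows (-2, 2, 4); (4, -2, 2); (7, 7, 1)
w1 = Bv₀ = (4, 4, 15)
w2 = Bw1 = (60, 38, 71)
Ratio: 71/15 = 4.7333

μ ≈ 4.7333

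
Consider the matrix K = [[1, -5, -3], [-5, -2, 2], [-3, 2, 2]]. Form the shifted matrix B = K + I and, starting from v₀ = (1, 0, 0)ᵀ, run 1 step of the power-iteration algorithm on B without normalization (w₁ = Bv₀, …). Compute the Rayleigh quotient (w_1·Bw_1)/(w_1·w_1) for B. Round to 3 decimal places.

B = K + I has rows (2, -5, -3); (-5, -1, 2); (-3, 2, 3)
w1 = Bv₀ = (2·1 + (-5)·0 + (-3)·0; (-5)·1 + (-1)·0 + 2·0; (-3)·1 + 2·0 + 3·0) = (2, -5, -3)
Bw1 = (38, -11, -25)
w1·Bw1 = 206; w1·w1 = 38; μ ≈ 206/38 = 5.421

μ ≈ 5.421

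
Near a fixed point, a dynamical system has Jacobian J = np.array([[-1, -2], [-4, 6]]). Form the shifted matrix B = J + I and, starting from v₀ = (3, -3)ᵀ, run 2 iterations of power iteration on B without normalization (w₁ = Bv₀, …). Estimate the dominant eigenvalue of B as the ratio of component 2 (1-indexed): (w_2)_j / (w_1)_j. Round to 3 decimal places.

B = J + I has rows (0, -2); (-4, 7)
w1 = Bv₀ = (6, -33)
w2 = Bw1 = (66, -255)
Ratio: -255/-33 = 7.727

μ ≈ 7.727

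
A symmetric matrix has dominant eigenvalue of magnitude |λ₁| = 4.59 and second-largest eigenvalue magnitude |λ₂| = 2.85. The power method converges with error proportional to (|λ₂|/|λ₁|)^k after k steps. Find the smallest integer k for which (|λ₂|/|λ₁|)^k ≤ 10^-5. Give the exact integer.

|λ₂/λ₁| = 2.85/4.59 = 0.62092
Need k ≥ ln(10^-5) / ln(0.62092) = -11.5129 / -0.4766 ≈ 24.158
Smallest integer k satisfying the bound: 25

25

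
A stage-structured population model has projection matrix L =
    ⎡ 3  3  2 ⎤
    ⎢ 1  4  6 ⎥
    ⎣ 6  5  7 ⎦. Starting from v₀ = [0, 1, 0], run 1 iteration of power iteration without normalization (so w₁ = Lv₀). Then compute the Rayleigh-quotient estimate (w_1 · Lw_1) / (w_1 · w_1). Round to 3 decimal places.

λ ≈ 13.080

w1 = Lv₀ = (3·0 + 3·1 + 2·0; 1·0 + 4·1 + 6·0; 6·0 + 5·1 + 7·0) = (3, 4, 5)
Lw1 = (31, 49, 73)
w1·Lw1 = 3·31 + 4·49 + 5·73 = 654; w1·w1 = 3·3 + 4·4 + 5·5 = 50
λ ≈ 654/50 = 13.080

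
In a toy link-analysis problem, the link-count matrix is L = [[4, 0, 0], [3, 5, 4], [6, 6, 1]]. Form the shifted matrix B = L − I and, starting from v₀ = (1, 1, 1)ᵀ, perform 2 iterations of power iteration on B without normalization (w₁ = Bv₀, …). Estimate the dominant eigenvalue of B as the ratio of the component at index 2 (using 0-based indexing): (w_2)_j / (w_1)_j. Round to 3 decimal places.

μ ≈ 7.000

B = L − I has rows (3, 0, 0); (3, 4, 4); (6, 6, 0)
w1 = Bv₀ = (3·1 + 0·1 + 0·1; 3·1 + 4·1 + 4·1; 6·1 + 6·1 + 0·1) = (3, 11, 12)
w2 = Bw1 = (3·3 + 0·11 + 0·12; 3·3 + 4·11 + 4·12; 6·3 + 6·11 + 0·12) = (9, 101, 84)
Ratio: 84/12 = 7.000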